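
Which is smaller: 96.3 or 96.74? 96.3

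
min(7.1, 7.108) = 7.1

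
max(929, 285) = 929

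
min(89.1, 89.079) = 89.079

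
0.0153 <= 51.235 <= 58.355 True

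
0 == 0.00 True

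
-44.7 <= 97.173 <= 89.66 False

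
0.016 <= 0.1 True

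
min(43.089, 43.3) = 43.089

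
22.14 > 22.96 False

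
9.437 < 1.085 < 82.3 False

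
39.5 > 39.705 False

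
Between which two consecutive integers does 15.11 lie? 15 and 16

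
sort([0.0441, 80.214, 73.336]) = [0.0441, 73.336, 80.214]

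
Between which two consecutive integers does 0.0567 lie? 0 and 1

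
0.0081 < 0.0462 True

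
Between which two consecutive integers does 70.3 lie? 70 and 71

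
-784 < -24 True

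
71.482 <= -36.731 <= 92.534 False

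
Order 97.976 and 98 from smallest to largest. 97.976, 98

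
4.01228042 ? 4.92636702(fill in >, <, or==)<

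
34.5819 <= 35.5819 True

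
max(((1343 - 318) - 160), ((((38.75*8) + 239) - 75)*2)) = 948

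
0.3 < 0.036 False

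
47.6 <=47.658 True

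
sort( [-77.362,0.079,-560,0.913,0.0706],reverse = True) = [0.913,0.079,0.0706,-77.362,-560]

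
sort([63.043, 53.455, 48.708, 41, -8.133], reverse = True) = [63.043, 53.455, 48.708, 41, -8.133]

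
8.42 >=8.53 False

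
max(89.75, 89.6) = 89.75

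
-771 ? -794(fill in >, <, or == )>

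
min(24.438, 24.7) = 24.438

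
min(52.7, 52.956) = 52.7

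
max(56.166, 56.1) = 56.166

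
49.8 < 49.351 False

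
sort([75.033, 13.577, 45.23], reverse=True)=[75.033, 45.23, 13.577]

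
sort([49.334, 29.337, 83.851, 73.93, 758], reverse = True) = [758, 83.851, 73.93, 49.334, 29.337]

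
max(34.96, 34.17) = 34.96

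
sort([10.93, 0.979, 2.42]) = [0.979, 2.42, 10.93]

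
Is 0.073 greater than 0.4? No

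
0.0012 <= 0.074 True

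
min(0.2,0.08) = 0.08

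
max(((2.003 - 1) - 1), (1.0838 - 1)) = 0.0838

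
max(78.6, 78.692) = 78.692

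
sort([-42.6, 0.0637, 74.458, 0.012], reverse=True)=[74.458, 0.0637, 0.012, -42.6]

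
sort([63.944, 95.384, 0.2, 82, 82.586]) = [0.2, 63.944, 82, 82.586, 95.384]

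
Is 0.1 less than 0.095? No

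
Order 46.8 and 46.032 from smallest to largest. 46.032, 46.8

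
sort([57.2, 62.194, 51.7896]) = [51.7896, 57.2, 62.194]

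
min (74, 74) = 74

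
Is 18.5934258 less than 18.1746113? No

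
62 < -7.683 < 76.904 False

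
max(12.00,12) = 12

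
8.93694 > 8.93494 True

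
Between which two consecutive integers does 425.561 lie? 425 and 426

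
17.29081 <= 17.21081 False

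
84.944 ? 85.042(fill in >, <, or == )<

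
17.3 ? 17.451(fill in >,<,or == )<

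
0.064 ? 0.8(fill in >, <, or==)<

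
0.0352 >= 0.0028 True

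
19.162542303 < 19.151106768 False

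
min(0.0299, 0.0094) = 0.0094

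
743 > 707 True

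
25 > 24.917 True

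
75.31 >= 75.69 False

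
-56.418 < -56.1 True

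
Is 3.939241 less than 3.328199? No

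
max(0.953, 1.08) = 1.08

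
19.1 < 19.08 False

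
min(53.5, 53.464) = 53.464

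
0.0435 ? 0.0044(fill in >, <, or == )>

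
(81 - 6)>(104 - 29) False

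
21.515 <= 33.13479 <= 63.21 True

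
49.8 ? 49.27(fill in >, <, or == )>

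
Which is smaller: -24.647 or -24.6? -24.647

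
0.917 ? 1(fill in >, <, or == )<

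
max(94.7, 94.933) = 94.933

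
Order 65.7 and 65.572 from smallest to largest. 65.572, 65.7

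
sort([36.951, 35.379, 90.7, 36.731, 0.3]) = [0.3, 35.379, 36.731, 36.951, 90.7]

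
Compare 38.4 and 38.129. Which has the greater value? 38.4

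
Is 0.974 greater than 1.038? No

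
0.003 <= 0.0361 True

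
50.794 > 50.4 True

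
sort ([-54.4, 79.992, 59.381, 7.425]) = [-54.4, 7.425, 59.381, 79.992]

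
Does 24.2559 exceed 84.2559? No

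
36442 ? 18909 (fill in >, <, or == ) >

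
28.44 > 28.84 False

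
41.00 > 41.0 False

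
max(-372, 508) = 508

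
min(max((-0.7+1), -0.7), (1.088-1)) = 0.088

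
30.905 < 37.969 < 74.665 True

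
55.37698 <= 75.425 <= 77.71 True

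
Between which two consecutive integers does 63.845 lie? 63 and 64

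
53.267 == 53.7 False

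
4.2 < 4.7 True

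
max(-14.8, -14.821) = -14.8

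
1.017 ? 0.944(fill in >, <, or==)>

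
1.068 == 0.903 False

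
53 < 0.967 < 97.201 False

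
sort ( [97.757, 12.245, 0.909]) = [0.909, 12.245, 97.757]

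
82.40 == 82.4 True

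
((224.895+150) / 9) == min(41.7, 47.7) False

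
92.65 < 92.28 False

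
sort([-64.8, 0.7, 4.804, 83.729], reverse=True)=[83.729, 4.804, 0.7, -64.8]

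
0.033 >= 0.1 False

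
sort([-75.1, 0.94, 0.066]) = [-75.1, 0.066, 0.94]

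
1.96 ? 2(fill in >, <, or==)<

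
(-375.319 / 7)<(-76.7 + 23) False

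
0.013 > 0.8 False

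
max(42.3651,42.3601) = 42.3651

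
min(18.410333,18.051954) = 18.051954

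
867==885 False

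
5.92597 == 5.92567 False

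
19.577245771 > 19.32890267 True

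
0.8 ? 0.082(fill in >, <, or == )>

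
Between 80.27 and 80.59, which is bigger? 80.59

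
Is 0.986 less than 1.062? Yes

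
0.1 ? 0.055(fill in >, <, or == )>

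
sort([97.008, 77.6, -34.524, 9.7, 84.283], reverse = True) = [97.008, 84.283, 77.6, 9.7, -34.524]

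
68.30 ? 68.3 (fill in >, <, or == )==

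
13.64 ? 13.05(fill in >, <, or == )>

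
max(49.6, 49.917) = 49.917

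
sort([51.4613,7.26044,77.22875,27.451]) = [7.26044,27.451,51.4613,77.22875]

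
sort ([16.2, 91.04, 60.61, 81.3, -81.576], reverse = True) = [91.04, 81.3, 60.61, 16.2, -81.576]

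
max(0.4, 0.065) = 0.4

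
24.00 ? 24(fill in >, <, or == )==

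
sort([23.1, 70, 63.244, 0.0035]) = [0.0035, 23.1, 63.244, 70]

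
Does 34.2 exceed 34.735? No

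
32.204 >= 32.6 False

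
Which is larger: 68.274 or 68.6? 68.6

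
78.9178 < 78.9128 False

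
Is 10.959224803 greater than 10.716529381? Yes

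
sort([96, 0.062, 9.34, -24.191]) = [-24.191, 0.062, 9.34, 96]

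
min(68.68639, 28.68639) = 28.68639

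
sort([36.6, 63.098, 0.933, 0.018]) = [0.018, 0.933, 36.6, 63.098]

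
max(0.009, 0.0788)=0.0788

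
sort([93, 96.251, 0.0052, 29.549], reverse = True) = [96.251, 93, 29.549, 0.0052]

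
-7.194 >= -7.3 True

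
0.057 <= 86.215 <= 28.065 False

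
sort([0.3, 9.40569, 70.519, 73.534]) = [0.3, 9.40569, 70.519, 73.534]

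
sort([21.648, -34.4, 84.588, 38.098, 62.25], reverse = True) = [84.588, 62.25, 38.098, 21.648, -34.4]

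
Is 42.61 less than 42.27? No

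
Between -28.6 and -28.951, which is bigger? -28.6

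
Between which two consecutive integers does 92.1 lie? 92 and 93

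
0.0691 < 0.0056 False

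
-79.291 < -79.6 False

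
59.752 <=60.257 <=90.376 True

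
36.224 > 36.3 False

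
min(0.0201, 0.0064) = 0.0064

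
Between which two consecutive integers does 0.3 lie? 0 and 1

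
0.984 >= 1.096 False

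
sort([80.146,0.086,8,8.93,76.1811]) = [0.086,8,8.93,76.1811,80.146]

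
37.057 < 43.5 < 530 True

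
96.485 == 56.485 False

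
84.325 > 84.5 False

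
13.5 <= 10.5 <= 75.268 False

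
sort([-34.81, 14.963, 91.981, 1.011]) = [-34.81, 1.011, 14.963, 91.981]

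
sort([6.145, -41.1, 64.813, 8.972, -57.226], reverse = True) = [64.813, 8.972, 6.145, -41.1, -57.226]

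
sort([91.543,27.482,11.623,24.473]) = [11.623,24.473,27.482,91.543]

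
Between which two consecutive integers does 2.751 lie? 2 and 3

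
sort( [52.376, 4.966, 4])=[4, 4.966, 52.376]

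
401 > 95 True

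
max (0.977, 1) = 1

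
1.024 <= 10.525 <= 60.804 True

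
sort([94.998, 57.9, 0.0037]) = [0.0037, 57.9, 94.998]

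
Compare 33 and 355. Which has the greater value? 355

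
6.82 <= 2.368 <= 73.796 False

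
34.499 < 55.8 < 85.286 True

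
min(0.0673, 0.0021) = 0.0021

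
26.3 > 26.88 False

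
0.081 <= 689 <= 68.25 False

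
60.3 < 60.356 True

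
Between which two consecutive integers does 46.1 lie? 46 and 47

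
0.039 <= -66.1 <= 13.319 False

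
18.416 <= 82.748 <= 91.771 True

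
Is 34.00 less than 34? No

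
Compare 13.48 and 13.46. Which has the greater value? 13.48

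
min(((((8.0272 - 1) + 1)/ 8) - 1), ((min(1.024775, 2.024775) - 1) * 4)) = 0.0034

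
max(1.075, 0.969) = 1.075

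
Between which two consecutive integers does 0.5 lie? 0 and 1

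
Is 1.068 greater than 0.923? Yes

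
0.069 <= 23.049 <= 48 True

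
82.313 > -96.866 True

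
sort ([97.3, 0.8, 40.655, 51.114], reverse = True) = [97.3, 51.114, 40.655, 0.8]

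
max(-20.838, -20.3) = -20.3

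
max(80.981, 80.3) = 80.981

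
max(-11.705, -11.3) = -11.3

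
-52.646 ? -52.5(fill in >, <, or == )<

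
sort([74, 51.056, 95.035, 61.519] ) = [51.056, 61.519, 74, 95.035]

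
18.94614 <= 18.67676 False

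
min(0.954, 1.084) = 0.954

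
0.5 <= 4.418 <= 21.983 True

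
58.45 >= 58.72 False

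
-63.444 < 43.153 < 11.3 False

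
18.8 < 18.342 False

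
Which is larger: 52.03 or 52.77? 52.77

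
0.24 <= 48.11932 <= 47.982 False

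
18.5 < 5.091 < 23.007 False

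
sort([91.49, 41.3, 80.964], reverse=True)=[91.49, 80.964, 41.3]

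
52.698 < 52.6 False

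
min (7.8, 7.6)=7.6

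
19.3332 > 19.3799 False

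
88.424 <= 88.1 False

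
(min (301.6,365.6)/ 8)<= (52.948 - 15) True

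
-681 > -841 True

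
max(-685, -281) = -281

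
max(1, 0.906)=1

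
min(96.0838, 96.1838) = 96.0838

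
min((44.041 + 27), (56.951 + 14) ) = 70.951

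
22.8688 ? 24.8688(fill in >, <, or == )<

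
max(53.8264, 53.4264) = 53.8264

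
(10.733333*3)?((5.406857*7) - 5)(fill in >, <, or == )<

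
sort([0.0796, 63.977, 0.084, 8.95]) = [0.0796, 0.084, 8.95, 63.977]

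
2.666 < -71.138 False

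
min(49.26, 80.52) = 49.26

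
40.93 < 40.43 False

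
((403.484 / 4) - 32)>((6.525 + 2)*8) True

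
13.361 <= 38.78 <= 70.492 True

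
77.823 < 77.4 False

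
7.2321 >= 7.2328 False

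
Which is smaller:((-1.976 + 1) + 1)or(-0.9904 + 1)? (-0.9904 + 1)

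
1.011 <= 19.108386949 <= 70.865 True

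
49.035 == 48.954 False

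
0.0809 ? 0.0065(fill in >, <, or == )>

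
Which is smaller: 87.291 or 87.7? 87.291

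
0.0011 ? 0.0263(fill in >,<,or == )<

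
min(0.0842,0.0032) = 0.0032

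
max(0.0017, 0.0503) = 0.0503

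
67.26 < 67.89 True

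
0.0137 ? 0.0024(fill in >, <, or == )>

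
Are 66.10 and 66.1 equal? Yes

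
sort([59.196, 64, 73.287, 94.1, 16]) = [16, 59.196, 64, 73.287, 94.1]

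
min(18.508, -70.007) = -70.007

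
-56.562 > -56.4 False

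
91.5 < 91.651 True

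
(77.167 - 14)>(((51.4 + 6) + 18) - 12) False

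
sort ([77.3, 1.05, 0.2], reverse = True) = [77.3, 1.05, 0.2]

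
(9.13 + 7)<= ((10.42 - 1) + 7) True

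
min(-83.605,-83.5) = -83.605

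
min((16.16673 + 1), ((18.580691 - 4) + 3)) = 17.16673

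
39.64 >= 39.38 True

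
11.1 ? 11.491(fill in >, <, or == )<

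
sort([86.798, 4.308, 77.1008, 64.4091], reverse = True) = [86.798, 77.1008, 64.4091, 4.308]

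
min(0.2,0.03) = 0.03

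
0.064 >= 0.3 False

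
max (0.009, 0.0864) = 0.0864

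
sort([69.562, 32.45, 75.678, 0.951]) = [0.951, 32.45, 69.562, 75.678]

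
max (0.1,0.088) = 0.1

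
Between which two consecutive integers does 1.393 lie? 1 and 2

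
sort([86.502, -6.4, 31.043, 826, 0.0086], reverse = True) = [826, 86.502, 31.043, 0.0086, -6.4]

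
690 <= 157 False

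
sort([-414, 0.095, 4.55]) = [-414, 0.095, 4.55]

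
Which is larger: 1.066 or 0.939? 1.066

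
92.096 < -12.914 False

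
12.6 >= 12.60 True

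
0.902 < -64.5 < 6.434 False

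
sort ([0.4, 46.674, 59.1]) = [0.4, 46.674, 59.1]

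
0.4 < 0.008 False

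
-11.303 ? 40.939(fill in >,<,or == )<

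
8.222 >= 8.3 False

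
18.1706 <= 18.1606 False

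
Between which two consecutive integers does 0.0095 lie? 0 and 1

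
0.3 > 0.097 True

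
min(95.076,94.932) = 94.932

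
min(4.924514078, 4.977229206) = 4.924514078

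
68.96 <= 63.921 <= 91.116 False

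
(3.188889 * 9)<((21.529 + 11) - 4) False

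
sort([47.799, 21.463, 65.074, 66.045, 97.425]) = [21.463, 47.799, 65.074, 66.045, 97.425]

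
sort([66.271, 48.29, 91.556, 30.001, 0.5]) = [0.5, 30.001, 48.29, 66.271, 91.556]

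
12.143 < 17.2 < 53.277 True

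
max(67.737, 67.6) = 67.737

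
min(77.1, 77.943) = 77.1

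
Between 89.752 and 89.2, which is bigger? 89.752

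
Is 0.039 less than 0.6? Yes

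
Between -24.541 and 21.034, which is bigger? 21.034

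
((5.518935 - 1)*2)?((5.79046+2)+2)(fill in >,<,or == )<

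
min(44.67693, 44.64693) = 44.64693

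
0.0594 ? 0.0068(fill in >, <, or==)>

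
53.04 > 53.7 False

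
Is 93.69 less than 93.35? No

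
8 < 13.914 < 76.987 True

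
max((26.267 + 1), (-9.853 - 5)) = 27.267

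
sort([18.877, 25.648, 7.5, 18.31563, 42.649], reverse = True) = [42.649, 25.648, 18.877, 18.31563, 7.5]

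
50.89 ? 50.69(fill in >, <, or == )>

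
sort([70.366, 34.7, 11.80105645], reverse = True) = [70.366, 34.7, 11.80105645]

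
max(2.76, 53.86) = 53.86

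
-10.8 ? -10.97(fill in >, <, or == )>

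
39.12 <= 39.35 True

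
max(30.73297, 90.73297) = 90.73297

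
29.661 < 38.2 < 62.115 True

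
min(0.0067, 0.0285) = 0.0067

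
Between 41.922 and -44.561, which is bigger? 41.922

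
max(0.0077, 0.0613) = 0.0613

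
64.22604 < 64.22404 False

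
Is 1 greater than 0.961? Yes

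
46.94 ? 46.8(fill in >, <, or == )>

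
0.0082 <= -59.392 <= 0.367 False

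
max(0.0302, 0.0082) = 0.0302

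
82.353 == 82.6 False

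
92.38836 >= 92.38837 False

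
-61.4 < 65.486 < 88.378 True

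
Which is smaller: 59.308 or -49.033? -49.033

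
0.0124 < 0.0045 False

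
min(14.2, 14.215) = 14.2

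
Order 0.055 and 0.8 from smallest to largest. 0.055, 0.8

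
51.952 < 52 True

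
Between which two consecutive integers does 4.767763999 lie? 4 and 5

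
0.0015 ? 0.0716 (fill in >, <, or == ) <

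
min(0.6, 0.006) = 0.006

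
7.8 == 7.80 True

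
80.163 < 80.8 True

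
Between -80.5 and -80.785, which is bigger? -80.5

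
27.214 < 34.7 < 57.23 True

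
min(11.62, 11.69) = 11.62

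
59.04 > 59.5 False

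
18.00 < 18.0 False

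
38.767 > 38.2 True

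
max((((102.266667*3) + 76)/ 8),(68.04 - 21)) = 47.850000125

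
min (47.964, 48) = 47.964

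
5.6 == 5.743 False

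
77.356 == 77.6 False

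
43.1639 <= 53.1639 True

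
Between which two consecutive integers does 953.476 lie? 953 and 954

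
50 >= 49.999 True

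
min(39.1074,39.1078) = 39.1074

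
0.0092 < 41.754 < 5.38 False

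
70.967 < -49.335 False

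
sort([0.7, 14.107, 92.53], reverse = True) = [92.53, 14.107, 0.7]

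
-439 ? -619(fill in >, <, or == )>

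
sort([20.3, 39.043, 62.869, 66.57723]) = [20.3, 39.043, 62.869, 66.57723]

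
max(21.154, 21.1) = 21.154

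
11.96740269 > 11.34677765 True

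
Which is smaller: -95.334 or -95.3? -95.334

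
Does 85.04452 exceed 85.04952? No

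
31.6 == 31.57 False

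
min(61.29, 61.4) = 61.29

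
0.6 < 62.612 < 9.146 False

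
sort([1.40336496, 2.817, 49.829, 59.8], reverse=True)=[59.8, 49.829, 2.817, 1.40336496]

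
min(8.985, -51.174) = -51.174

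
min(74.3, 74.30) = 74.3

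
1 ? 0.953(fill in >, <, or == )>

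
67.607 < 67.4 False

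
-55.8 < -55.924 False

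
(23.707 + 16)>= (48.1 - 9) True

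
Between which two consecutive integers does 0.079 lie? 0 and 1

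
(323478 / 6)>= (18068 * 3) False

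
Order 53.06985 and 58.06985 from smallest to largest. 53.06985, 58.06985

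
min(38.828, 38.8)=38.8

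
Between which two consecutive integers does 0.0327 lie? 0 and 1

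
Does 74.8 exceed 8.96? Yes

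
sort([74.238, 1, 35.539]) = [1, 35.539, 74.238]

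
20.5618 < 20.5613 False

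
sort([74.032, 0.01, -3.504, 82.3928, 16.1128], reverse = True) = [82.3928, 74.032, 16.1128, 0.01, -3.504]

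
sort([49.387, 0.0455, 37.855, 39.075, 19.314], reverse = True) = [49.387, 39.075, 37.855, 19.314, 0.0455]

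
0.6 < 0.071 False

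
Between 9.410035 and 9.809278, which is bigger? 9.809278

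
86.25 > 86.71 False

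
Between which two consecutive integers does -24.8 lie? -25 and -24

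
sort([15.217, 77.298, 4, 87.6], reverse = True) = [87.6, 77.298, 15.217, 4]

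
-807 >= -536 False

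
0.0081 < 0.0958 True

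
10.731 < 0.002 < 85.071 False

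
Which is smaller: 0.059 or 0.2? 0.059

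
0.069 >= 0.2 False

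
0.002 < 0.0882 True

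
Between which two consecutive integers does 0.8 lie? 0 and 1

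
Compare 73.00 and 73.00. They are equal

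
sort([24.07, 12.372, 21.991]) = [12.372, 21.991, 24.07]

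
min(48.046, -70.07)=-70.07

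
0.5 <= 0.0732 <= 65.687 False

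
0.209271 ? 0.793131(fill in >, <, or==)<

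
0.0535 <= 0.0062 False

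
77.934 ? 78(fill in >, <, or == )<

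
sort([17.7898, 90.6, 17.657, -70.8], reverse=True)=[90.6, 17.7898, 17.657, -70.8]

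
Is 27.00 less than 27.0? No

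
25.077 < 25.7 True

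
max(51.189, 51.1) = 51.189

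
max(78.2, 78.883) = 78.883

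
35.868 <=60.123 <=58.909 False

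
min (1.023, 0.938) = 0.938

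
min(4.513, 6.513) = 4.513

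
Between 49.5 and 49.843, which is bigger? 49.843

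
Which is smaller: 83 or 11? 11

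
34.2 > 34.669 False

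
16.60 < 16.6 False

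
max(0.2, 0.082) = 0.2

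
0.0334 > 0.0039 True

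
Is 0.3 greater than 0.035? Yes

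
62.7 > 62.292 True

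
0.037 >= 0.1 False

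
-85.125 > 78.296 False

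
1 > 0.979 True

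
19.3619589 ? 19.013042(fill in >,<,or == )>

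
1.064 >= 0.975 True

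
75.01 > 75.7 False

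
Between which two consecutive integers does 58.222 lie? 58 and 59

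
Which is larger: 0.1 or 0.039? 0.1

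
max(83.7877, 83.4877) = 83.7877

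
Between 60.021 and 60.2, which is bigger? 60.2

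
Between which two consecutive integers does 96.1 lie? 96 and 97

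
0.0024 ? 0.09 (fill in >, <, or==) <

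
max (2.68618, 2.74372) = 2.74372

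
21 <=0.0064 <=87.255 False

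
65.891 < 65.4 False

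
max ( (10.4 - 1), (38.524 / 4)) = 9.631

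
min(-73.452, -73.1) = -73.452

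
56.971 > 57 False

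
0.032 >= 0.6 False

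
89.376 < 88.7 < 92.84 False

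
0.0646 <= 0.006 False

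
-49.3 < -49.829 False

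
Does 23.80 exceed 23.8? No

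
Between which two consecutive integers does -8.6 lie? -9 and -8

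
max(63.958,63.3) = 63.958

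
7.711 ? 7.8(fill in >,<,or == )<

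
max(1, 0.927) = 1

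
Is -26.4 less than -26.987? No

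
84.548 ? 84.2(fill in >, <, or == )>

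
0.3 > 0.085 True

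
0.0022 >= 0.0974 False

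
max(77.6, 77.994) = 77.994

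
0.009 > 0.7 False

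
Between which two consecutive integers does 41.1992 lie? 41 and 42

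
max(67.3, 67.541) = 67.541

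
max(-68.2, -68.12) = -68.12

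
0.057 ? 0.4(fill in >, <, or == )<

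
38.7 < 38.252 False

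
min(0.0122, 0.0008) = 0.0008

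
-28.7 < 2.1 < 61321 True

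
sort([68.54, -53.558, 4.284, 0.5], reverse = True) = [68.54, 4.284, 0.5, -53.558]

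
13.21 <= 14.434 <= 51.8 True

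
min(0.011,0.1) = 0.011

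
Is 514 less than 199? No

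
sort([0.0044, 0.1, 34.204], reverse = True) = [34.204, 0.1, 0.0044]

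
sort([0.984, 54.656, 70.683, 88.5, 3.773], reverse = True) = [88.5, 70.683, 54.656, 3.773, 0.984]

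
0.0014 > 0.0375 False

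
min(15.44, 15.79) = 15.44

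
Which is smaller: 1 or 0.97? 0.97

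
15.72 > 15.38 True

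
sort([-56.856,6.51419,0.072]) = [-56.856,0.072,6.51419]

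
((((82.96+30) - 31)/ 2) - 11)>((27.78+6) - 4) True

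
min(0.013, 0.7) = 0.013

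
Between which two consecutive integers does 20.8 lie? 20 and 21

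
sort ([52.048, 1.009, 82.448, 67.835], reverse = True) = [82.448, 67.835, 52.048, 1.009]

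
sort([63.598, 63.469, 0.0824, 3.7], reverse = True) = [63.598, 63.469, 3.7, 0.0824]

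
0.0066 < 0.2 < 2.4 True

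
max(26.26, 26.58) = 26.58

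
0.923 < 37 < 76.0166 True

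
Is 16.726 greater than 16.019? Yes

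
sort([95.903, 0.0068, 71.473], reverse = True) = [95.903, 71.473, 0.0068]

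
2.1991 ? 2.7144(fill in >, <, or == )<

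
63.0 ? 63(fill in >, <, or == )==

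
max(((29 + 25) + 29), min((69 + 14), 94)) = 83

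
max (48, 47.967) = 48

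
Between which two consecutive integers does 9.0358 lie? 9 and 10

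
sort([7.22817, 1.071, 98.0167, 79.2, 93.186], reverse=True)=[98.0167, 93.186, 79.2, 7.22817, 1.071]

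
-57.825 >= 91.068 False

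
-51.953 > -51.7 False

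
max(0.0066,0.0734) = 0.0734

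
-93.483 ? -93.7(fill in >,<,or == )>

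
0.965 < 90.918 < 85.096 False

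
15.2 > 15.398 False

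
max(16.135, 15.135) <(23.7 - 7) True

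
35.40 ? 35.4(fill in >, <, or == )==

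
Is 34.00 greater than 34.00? No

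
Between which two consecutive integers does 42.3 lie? 42 and 43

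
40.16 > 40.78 False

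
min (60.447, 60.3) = 60.3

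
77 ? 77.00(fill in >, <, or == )==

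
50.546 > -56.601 True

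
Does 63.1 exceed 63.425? No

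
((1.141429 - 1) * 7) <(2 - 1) True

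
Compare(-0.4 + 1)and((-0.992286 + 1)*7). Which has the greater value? (-0.4 + 1)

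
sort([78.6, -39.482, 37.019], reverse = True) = [78.6, 37.019, -39.482]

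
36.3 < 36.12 False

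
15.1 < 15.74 True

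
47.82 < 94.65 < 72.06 False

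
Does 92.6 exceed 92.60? No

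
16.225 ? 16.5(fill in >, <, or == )<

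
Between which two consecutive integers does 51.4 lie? 51 and 52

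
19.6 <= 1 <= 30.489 False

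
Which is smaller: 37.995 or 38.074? 37.995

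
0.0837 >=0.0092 True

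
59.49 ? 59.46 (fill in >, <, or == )>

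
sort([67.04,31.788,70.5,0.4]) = [0.4,31.788,67.04,70.5]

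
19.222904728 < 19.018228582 False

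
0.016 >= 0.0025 True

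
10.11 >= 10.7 False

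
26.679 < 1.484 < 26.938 False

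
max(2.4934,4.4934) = 4.4934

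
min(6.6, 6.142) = 6.142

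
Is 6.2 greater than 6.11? Yes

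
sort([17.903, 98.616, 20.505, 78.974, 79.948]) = [17.903, 20.505, 78.974, 79.948, 98.616]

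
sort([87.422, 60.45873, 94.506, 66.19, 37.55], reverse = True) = [94.506, 87.422, 66.19, 60.45873, 37.55]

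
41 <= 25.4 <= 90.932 False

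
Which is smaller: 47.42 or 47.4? 47.4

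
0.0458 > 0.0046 True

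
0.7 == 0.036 False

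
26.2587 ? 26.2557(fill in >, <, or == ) >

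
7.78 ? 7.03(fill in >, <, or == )>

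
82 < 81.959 False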